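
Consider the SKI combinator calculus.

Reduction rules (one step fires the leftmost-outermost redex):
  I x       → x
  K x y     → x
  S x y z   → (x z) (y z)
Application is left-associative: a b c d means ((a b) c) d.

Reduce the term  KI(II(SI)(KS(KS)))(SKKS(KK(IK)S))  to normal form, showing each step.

  start: KI(II(SI)(KS(KS)))(SKKS(KK(IK)S))
  →1  I(SKKS(KK(IK)S))
  →2  SKKS(KK(IK)S)
  →3  KS(KS)(KK(IK)S)
  →4  S(KK(IK)S)
  →5  S(KS)

Answer: normal form = S(KS)  (in 5 steps)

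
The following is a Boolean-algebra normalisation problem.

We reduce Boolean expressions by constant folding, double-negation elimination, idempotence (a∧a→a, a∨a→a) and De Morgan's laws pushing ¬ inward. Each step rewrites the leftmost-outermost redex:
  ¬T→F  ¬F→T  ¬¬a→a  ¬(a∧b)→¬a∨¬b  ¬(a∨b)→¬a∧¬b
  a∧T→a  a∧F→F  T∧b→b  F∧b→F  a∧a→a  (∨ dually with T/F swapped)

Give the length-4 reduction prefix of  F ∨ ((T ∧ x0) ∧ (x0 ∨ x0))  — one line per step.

Answer: after 4 steps: x0

Derivation:
  start: F ∨ ((T ∧ x0) ∧ (x0 ∨ x0))
  →1  (T ∧ x0) ∧ (x0 ∨ x0)
  →2  x0 ∧ (x0 ∨ x0)
  →3  x0 ∧ x0
  →4  x0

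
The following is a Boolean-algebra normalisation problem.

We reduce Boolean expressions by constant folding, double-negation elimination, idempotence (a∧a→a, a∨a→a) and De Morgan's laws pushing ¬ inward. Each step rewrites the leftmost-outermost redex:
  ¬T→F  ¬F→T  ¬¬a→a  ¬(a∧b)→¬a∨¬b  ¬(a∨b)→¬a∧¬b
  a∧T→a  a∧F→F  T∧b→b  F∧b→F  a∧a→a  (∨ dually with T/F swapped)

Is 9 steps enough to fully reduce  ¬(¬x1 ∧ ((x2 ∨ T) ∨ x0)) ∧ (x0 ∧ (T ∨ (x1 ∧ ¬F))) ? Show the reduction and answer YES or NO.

  start: ¬(¬x1 ∧ ((x2 ∨ T) ∨ x0)) ∧ (x0 ∧ (T ∨ (x1 ∧ ¬F)))
  step 1: (¬¬x1 ∨ ¬((x2 ∨ T) ∨ x0)) ∧ (x0 ∧ (T ∨ (x1 ∧ ¬F)))
  step 2: (x1 ∨ ¬((x2 ∨ T) ∨ x0)) ∧ (x0 ∧ (T ∨ (x1 ∧ ¬F)))
  step 3: (x1 ∨ (¬(x2 ∨ T) ∧ ¬x0)) ∧ (x0 ∧ (T ∨ (x1 ∧ ¬F)))
  step 4: (x1 ∨ ((¬x2 ∧ ¬T) ∧ ¬x0)) ∧ (x0 ∧ (T ∨ (x1 ∧ ¬F)))
  step 5: (x1 ∨ ((¬x2 ∧ F) ∧ ¬x0)) ∧ (x0 ∧ (T ∨ (x1 ∧ ¬F)))
  step 6: (x1 ∨ (F ∧ ¬x0)) ∧ (x0 ∧ (T ∨ (x1 ∧ ¬F)))
  step 7: (x1 ∨ F) ∧ (x0 ∧ (T ∨ (x1 ∧ ¬F)))
  step 8: x1 ∧ (x0 ∧ (T ∨ (x1 ∧ ¬F)))
  step 9: x1 ∧ (x0 ∧ T)

Answer: NO — after 9 steps the term is x1 ∧ (x0 ∧ T), not yet normal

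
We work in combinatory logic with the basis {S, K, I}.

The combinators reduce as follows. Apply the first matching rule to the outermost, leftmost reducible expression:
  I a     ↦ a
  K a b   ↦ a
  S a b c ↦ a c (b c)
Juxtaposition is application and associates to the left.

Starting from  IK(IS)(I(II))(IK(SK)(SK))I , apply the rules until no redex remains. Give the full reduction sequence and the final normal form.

Answer: normal form = S(SK)I  (in 5 steps)

Reduction:
  start: IK(IS)(I(II))(IK(SK)(SK))I
  →1  K(IS)(I(II))(IK(SK)(SK))I
  →2  IS(IK(SK)(SK))I
  →3  S(IK(SK)(SK))I
  →4  S(K(SK)(SK))I
  →5  S(SK)I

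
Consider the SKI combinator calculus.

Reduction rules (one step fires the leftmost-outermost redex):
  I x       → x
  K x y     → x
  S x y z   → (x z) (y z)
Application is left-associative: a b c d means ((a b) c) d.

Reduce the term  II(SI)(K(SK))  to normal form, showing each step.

Answer: normal form = SI(K(SK))  (in 2 steps)

Working:
  start: II(SI)(K(SK))
  [1] I(SI)(K(SK))
  [2] SI(K(SK))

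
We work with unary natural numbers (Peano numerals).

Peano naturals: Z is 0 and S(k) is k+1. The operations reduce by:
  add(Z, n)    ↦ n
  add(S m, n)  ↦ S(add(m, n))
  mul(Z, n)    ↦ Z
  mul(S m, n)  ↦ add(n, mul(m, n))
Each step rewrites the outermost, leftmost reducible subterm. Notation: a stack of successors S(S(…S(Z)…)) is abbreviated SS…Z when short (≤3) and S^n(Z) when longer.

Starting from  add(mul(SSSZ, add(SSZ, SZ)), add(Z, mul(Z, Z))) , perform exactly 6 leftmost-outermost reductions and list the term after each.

  start: add(mul(SSSZ, add(SSZ, SZ)), add(Z, mul(Z, Z)))
  [1] add(add(add(SSZ, SZ), mul(SSZ, add(SSZ, SZ))), add(Z, mul(Z, Z)))
  [2] add(add(S(add(SZ, SZ)), mul(SSZ, add(SSZ, SZ))), add(Z, mul(Z, Z)))
  [3] add(S(add(add(SZ, SZ), mul(SSZ, add(SSZ, SZ)))), add(Z, mul(Z, Z)))
  [4] S(add(add(add(SZ, SZ), mul(SSZ, add(SSZ, SZ))), add(Z, mul(Z, Z))))
  [5] S(add(add(S(add(Z, SZ)), mul(SSZ, add(SSZ, SZ))), add(Z, mul(Z, Z))))
  [6] S(add(S(add(add(Z, SZ), mul(SSZ, add(SSZ, SZ)))), add(Z, mul(Z, Z))))

Answer: after 6 steps: S(add(S(add(add(Z, SZ), mul(SSZ, add(SSZ, SZ)))), add(Z, mul(Z, Z))))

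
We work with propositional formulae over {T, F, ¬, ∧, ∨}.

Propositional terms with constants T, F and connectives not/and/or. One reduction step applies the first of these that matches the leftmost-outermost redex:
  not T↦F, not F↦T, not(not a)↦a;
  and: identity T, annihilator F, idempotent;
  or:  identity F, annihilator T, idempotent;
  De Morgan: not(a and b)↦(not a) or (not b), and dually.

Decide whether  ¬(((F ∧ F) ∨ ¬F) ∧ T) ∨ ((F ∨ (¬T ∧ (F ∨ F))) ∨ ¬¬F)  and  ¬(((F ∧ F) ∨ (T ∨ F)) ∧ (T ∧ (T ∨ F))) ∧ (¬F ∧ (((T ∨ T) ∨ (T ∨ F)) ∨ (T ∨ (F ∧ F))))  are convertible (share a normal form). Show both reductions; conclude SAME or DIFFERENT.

Answer: SAME — A ⇓ F, B ⇓ F

Reduction:
Term A:
  start: ¬(((F ∧ F) ∨ ¬F) ∧ T) ∨ ((F ∨ (¬T ∧ (F ∨ F))) ∨ ¬¬F)
  step 1: (¬((F ∧ F) ∨ ¬F) ∨ ¬T) ∨ ((F ∨ (¬T ∧ (F ∨ F))) ∨ ¬¬F)
  step 2: ((¬(F ∧ F) ∧ ¬¬F) ∨ ¬T) ∨ ((F ∨ (¬T ∧ (F ∨ F))) ∨ ¬¬F)
  step 3: (((¬F ∨ ¬F) ∧ ¬¬F) ∨ ¬T) ∨ ((F ∨ (¬T ∧ (F ∨ F))) ∨ ¬¬F)
  step 4: ((¬F ∧ ¬¬F) ∨ ¬T) ∨ ((F ∨ (¬T ∧ (F ∨ F))) ∨ ¬¬F)
  step 5: ((T ∧ ¬¬F) ∨ ¬T) ∨ ((F ∨ (¬T ∧ (F ∨ F))) ∨ ¬¬F)
  step 6: (¬¬F ∨ ¬T) ∨ ((F ∨ (¬T ∧ (F ∨ F))) ∨ ¬¬F)
  step 7: (F ∨ ¬T) ∨ ((F ∨ (¬T ∧ (F ∨ F))) ∨ ¬¬F)
  step 8: ¬T ∨ ((F ∨ (¬T ∧ (F ∨ F))) ∨ ¬¬F)
  step 9: F ∨ ((F ∨ (¬T ∧ (F ∨ F))) ∨ ¬¬F)
  step 10: (F ∨ (¬T ∧ (F ∨ F))) ∨ ¬¬F
  step 11: (¬T ∧ (F ∨ F)) ∨ ¬¬F
  step 12: (F ∧ (F ∨ F)) ∨ ¬¬F
  step 13: F ∨ ¬¬F
  step 14: ¬¬F
  step 15: F

Term B:
  start: ¬(((F ∧ F) ∨ (T ∨ F)) ∧ (T ∧ (T ∨ F))) ∧ (¬F ∧ (((T ∨ T) ∨ (T ∨ F)) ∨ (T ∨ (F ∧ F))))
  step 1: (¬((F ∧ F) ∨ (T ∨ F)) ∨ ¬(T ∧ (T ∨ F))) ∧ (¬F ∧ (((T ∨ T) ∨ (T ∨ F)) ∨ (T ∨ (F ∧ F))))
  step 2: ((¬(F ∧ F) ∧ ¬(T ∨ F)) ∨ ¬(T ∧ (T ∨ F))) ∧ (¬F ∧ (((T ∨ T) ∨ (T ∨ F)) ∨ (T ∨ (F ∧ F))))
  step 3: (((¬F ∨ ¬F) ∧ ¬(T ∨ F)) ∨ ¬(T ∧ (T ∨ F))) ∧ (¬F ∧ (((T ∨ T) ∨ (T ∨ F)) ∨ (T ∨ (F ∧ F))))
  step 4: ((¬F ∧ ¬(T ∨ F)) ∨ ¬(T ∧ (T ∨ F))) ∧ (¬F ∧ (((T ∨ T) ∨ (T ∨ F)) ∨ (T ∨ (F ∧ F))))
  step 5: ((T ∧ ¬(T ∨ F)) ∨ ¬(T ∧ (T ∨ F))) ∧ (¬F ∧ (((T ∨ T) ∨ (T ∨ F)) ∨ (T ∨ (F ∧ F))))
  step 6: (¬(T ∨ F) ∨ ¬(T ∧ (T ∨ F))) ∧ (¬F ∧ (((T ∨ T) ∨ (T ∨ F)) ∨ (T ∨ (F ∧ F))))
  step 7: ((¬T ∧ ¬F) ∨ ¬(T ∧ (T ∨ F))) ∧ (¬F ∧ (((T ∨ T) ∨ (T ∨ F)) ∨ (T ∨ (F ∧ F))))
  step 8: ((F ∧ ¬F) ∨ ¬(T ∧ (T ∨ F))) ∧ (¬F ∧ (((T ∨ T) ∨ (T ∨ F)) ∨ (T ∨ (F ∧ F))))
  step 9: (F ∨ ¬(T ∧ (T ∨ F))) ∧ (¬F ∧ (((T ∨ T) ∨ (T ∨ F)) ∨ (T ∨ (F ∧ F))))
  step 10: ¬(T ∧ (T ∨ F)) ∧ (¬F ∧ (((T ∨ T) ∨ (T ∨ F)) ∨ (T ∨ (F ∧ F))))
  step 11: (¬T ∨ ¬(T ∨ F)) ∧ (¬F ∧ (((T ∨ T) ∨ (T ∨ F)) ∨ (T ∨ (F ∧ F))))
  step 12: (F ∨ ¬(T ∨ F)) ∧ (¬F ∧ (((T ∨ T) ∨ (T ∨ F)) ∨ (T ∨ (F ∧ F))))
  step 13: ¬(T ∨ F) ∧ (¬F ∧ (((T ∨ T) ∨ (T ∨ F)) ∨ (T ∨ (F ∧ F))))
  step 14: (¬T ∧ ¬F) ∧ (¬F ∧ (((T ∨ T) ∨ (T ∨ F)) ∨ (T ∨ (F ∧ F))))
  step 15: (F ∧ ¬F) ∧ (¬F ∧ (((T ∨ T) ∨ (T ∨ F)) ∨ (T ∨ (F ∧ F))))
  step 16: F ∧ (¬F ∧ (((T ∨ T) ∨ (T ∨ F)) ∨ (T ∨ (F ∧ F))))
  step 17: F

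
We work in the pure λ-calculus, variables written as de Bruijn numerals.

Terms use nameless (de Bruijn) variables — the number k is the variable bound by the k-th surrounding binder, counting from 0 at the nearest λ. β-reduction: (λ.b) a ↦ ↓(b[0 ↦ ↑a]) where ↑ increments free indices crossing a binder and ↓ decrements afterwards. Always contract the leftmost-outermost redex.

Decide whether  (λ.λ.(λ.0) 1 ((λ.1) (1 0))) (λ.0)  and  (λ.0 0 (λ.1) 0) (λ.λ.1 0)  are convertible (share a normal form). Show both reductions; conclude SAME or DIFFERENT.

Answer: DIFFERENT — A ⇓ λ.0, B ⇓ λ.λ.1 0

Working:
Term A:
  start: (λ.λ.(λ.0) 1 ((λ.1) (1 0))) (λ.0)
  →1  λ.(λ.0) (λ.0) ((λ.1) ((λ.0) 0))
  →2  λ.(λ.0) ((λ.1) ((λ.0) 0))
  →3  λ.(λ.1) ((λ.0) 0)
  →4  λ.0

Term B:
  start: (λ.0 0 (λ.1) 0) (λ.λ.1 0)
  →1  (λ.λ.1 0) (λ.λ.1 0) (λ.λ.λ.1 0) (λ.λ.1 0)
  →2  (λ.(λ.λ.1 0) 0) (λ.λ.λ.1 0) (λ.λ.1 0)
  →3  (λ.λ.1 0) (λ.λ.λ.1 0) (λ.λ.1 0)
  →4  (λ.(λ.λ.λ.1 0) 0) (λ.λ.1 0)
  →5  (λ.λ.λ.1 0) (λ.λ.1 0)
  →6  λ.λ.1 0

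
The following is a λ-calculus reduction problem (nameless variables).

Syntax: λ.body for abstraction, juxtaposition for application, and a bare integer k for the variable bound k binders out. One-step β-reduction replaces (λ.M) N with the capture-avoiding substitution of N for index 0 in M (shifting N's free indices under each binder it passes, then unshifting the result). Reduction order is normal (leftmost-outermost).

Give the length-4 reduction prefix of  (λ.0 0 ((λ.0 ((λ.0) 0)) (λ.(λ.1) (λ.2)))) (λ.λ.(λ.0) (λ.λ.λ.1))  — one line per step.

Answer: after 4 steps: λ.λ.λ.1

Working:
  start: (λ.0 0 ((λ.0 ((λ.0) 0)) (λ.(λ.1) (λ.2)))) (λ.λ.(λ.0) (λ.λ.λ.1))
  [1] (λ.λ.(λ.0) (λ.λ.λ.1)) (λ.λ.(λ.0) (λ.λ.λ.1)) ((λ.0 ((λ.0) 0)) (λ.(λ.1) (λ.λ.λ.(λ.0) (λ.λ.λ.1))))
  [2] (λ.(λ.0) (λ.λ.λ.1)) ((λ.0 ((λ.0) 0)) (λ.(λ.1) (λ.λ.λ.(λ.0) (λ.λ.λ.1))))
  [3] (λ.0) (λ.λ.λ.1)
  [4] λ.λ.λ.1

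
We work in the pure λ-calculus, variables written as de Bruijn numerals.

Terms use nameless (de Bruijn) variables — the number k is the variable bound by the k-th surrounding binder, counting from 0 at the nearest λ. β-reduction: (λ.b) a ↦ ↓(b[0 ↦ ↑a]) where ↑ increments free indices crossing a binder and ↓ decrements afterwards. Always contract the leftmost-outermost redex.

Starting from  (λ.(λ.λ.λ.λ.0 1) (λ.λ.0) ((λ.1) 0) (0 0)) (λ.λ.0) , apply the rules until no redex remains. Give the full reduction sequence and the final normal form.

Answer: normal form = λ.0 (λ.0)  (in 5 steps)

Working:
  start: (λ.(λ.λ.λ.λ.0 1) (λ.λ.0) ((λ.1) 0) (0 0)) (λ.λ.0)
  →1  (λ.λ.λ.λ.0 1) (λ.λ.0) ((λ.λ.λ.0) (λ.λ.0)) ((λ.λ.0) (λ.λ.0))
  →2  (λ.λ.λ.0 1) ((λ.λ.λ.0) (λ.λ.0)) ((λ.λ.0) (λ.λ.0))
  →3  (λ.λ.0 1) ((λ.λ.0) (λ.λ.0))
  →4  λ.0 ((λ.λ.0) (λ.λ.0))
  →5  λ.0 (λ.0)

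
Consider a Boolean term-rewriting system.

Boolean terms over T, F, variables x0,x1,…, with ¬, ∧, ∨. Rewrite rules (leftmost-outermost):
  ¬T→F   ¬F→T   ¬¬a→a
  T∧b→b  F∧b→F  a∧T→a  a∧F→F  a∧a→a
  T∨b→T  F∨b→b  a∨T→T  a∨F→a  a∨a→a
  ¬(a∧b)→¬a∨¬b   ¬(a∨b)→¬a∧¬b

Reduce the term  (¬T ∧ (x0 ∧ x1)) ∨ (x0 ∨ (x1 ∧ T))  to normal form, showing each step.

  start: (¬T ∧ (x0 ∧ x1)) ∨ (x0 ∨ (x1 ∧ T))
  step 1: (F ∧ (x0 ∧ x1)) ∨ (x0 ∨ (x1 ∧ T))
  step 2: F ∨ (x0 ∨ (x1 ∧ T))
  step 3: x0 ∨ (x1 ∧ T)
  step 4: x0 ∨ x1

Answer: normal form = x0 ∨ x1  (in 4 steps)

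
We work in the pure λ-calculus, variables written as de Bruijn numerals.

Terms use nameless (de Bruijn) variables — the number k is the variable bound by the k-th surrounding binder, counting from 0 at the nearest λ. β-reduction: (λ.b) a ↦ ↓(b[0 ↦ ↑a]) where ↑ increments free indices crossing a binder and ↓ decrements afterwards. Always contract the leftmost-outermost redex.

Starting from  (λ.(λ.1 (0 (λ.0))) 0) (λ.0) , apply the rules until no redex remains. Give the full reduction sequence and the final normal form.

  start: (λ.(λ.1 (0 (λ.0))) 0) (λ.0)
  [1] (λ.(λ.0) (0 (λ.0))) (λ.0)
  [2] (λ.0) ((λ.0) (λ.0))
  [3] (λ.0) (λ.0)
  [4] λ.0

Answer: normal form = λ.0  (in 4 steps)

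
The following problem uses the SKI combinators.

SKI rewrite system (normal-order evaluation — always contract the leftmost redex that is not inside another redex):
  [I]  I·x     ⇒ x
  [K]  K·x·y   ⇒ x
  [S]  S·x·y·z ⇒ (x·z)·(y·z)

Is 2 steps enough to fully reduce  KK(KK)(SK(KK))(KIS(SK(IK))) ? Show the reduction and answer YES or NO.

Answer: YES — reaches normal form SK(KK) in 2 ≤ 2 steps

Working:
  start: KK(KK)(SK(KK))(KIS(SK(IK)))
  →1  K(SK(KK))(KIS(SK(IK)))
  →2  SK(KK)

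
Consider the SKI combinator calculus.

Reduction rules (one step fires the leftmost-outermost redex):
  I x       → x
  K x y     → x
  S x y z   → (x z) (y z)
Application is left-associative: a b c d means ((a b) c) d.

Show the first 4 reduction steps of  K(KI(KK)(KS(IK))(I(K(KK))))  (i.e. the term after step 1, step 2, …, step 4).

Answer: after 4 steps: K(S(K(KK)))

Working:
  start: K(KI(KK)(KS(IK))(I(K(KK))))
  [1] K(I(KS(IK))(I(K(KK))))
  [2] K(KS(IK)(I(K(KK))))
  [3] K(S(I(K(KK))))
  [4] K(S(K(KK)))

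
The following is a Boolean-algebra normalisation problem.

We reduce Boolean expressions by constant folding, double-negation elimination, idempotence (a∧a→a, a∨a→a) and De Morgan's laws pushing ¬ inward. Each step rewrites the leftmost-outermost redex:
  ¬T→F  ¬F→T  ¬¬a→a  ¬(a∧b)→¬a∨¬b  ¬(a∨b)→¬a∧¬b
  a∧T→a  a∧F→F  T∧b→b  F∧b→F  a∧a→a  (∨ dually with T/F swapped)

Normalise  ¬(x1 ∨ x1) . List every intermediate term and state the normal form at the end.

  start: ¬(x1 ∨ x1)
  [1] ¬x1 ∧ ¬x1
  [2] ¬x1

Answer: normal form = ¬x1  (in 2 steps)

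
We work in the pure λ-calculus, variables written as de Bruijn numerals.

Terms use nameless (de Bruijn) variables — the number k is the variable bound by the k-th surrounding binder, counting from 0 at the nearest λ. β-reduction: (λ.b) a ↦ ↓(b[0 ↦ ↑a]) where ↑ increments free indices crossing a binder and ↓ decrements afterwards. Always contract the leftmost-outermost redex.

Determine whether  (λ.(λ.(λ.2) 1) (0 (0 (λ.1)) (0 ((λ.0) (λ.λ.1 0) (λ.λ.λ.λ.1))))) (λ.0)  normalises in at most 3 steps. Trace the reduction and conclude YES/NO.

  start: (λ.(λ.(λ.2) 1) (0 (0 (λ.1)) (0 ((λ.0) (λ.λ.1 0) (λ.λ.λ.λ.1))))) (λ.0)
  →1  (λ.(λ.λ.0) (λ.0)) ((λ.0) ((λ.0) (λ.λ.0)) ((λ.0) ((λ.0) (λ.λ.1 0) (λ.λ.λ.λ.1))))
  →2  (λ.λ.0) (λ.0)
  →3  λ.0

Answer: YES — reaches normal form λ.0 in 3 ≤ 3 steps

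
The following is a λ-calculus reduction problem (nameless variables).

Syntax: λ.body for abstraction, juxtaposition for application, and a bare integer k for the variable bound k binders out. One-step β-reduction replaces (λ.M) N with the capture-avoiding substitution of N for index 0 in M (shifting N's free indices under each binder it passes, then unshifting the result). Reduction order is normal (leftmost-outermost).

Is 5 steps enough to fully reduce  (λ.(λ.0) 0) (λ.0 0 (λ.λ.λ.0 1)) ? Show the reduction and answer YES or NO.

  start: (λ.(λ.0) 0) (λ.0 0 (λ.λ.λ.0 1))
  →1  (λ.0) (λ.0 0 (λ.λ.λ.0 1))
  →2  λ.0 0 (λ.λ.λ.0 1)

Answer: YES — reaches normal form λ.0 0 (λ.λ.λ.0 1) in 2 ≤ 5 steps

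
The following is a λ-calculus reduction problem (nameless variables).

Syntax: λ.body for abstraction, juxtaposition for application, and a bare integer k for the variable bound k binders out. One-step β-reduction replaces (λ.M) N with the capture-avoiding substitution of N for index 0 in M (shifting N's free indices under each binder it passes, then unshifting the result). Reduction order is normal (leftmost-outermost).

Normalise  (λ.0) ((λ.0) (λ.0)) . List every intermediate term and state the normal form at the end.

Answer: normal form = λ.0  (in 2 steps)

Reduction:
  start: (λ.0) ((λ.0) (λ.0))
  step 1: (λ.0) (λ.0)
  step 2: λ.0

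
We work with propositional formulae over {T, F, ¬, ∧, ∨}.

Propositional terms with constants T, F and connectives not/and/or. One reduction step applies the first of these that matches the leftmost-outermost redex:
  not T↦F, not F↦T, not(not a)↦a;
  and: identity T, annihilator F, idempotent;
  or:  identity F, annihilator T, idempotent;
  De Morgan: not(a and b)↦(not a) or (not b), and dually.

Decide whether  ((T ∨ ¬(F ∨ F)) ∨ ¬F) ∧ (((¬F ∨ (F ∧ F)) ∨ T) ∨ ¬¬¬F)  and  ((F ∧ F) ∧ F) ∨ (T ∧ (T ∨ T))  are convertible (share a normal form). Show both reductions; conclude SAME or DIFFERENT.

Term A:
  start: ((T ∨ ¬(F ∨ F)) ∨ ¬F) ∧ (((¬F ∨ (F ∧ F)) ∨ T) ∨ ¬¬¬F)
  →1  (T ∨ ¬F) ∧ (((¬F ∨ (F ∧ F)) ∨ T) ∨ ¬¬¬F)
  →2  T ∧ (((¬F ∨ (F ∧ F)) ∨ T) ∨ ¬¬¬F)
  →3  ((¬F ∨ (F ∧ F)) ∨ T) ∨ ¬¬¬F
  →4  T ∨ ¬¬¬F
  →5  T

Term B:
  start: ((F ∧ F) ∧ F) ∨ (T ∧ (T ∨ T))
  →1  F ∨ (T ∧ (T ∨ T))
  →2  T ∧ (T ∨ T)
  →3  T ∨ T
  →4  T

Answer: SAME — A ⇓ T, B ⇓ T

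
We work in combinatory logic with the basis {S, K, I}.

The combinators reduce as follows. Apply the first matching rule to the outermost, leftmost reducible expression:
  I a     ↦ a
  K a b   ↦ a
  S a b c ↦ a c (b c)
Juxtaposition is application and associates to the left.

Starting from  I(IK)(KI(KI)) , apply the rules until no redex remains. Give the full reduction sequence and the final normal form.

Answer: normal form = KI  (in 3 steps)

Derivation:
  start: I(IK)(KI(KI))
  [1] IK(KI(KI))
  [2] K(KI(KI))
  [3] KI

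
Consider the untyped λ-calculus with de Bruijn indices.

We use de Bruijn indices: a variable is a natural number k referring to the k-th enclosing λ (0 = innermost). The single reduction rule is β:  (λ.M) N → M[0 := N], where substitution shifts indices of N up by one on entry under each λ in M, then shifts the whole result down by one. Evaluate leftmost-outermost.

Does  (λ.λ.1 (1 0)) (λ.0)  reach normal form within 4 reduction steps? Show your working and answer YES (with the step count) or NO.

Answer: YES — reaches normal form λ.0 in 3 ≤ 4 steps

Working:
  start: (λ.λ.1 (1 0)) (λ.0)
  →1  λ.(λ.0) ((λ.0) 0)
  →2  λ.(λ.0) 0
  →3  λ.0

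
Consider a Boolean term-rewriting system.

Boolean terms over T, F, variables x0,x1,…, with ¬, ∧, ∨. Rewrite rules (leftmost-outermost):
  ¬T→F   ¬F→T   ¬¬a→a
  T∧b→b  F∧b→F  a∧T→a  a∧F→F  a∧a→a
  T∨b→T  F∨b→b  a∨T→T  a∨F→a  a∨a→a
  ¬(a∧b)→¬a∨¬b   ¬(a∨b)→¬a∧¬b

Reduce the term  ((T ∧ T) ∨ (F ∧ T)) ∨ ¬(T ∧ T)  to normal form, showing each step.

Answer: normal form = T  (in 3 steps)

Working:
  start: ((T ∧ T) ∨ (F ∧ T)) ∨ ¬(T ∧ T)
  step 1: (T ∨ (F ∧ T)) ∨ ¬(T ∧ T)
  step 2: T ∨ ¬(T ∧ T)
  step 3: T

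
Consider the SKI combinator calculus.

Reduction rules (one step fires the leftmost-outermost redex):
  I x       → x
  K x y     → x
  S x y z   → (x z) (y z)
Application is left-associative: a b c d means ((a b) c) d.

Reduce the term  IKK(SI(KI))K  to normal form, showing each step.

Answer: normal form = KK  (in 2 steps)

Reduction:
  start: IKK(SI(KI))K
  step 1: KK(SI(KI))K
  step 2: KK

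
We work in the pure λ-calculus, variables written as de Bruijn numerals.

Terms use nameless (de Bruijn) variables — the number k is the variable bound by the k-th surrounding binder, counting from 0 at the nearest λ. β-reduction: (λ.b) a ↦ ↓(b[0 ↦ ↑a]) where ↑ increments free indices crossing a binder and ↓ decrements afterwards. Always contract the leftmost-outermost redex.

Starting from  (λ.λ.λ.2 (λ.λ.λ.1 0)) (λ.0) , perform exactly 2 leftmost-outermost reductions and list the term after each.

  start: (λ.λ.λ.2 (λ.λ.λ.1 0)) (λ.0)
  [1] λ.λ.(λ.0) (λ.λ.λ.1 0)
  [2] λ.λ.λ.λ.λ.1 0

Answer: after 2 steps: λ.λ.λ.λ.λ.1 0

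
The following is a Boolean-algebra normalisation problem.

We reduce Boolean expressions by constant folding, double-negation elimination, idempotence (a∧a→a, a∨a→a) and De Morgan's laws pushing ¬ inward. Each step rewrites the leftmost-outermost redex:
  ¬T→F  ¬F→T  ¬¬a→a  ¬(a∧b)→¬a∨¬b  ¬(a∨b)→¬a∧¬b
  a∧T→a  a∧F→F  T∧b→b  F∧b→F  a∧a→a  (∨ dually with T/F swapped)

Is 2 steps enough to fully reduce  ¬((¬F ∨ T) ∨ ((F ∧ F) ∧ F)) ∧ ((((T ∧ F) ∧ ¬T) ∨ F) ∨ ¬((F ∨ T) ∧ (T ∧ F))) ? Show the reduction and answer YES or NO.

Answer: NO — after 2 steps the term is ((¬¬F ∧ ¬T) ∧ ¬((F ∧ F) ∧ F)) ∧ ((((T ∧ F) ∧ ¬T) ∨ F) ∨ ¬((F ∨ T) ∧ (T ∧ F))), not yet normal

Working:
  start: ¬((¬F ∨ T) ∨ ((F ∧ F) ∧ F)) ∧ ((((T ∧ F) ∧ ¬T) ∨ F) ∨ ¬((F ∨ T) ∧ (T ∧ F)))
  →1  (¬(¬F ∨ T) ∧ ¬((F ∧ F) ∧ F)) ∧ ((((T ∧ F) ∧ ¬T) ∨ F) ∨ ¬((F ∨ T) ∧ (T ∧ F)))
  →2  ((¬¬F ∧ ¬T) ∧ ¬((F ∧ F) ∧ F)) ∧ ((((T ∧ F) ∧ ¬T) ∨ F) ∨ ¬((F ∨ T) ∧ (T ∧ F)))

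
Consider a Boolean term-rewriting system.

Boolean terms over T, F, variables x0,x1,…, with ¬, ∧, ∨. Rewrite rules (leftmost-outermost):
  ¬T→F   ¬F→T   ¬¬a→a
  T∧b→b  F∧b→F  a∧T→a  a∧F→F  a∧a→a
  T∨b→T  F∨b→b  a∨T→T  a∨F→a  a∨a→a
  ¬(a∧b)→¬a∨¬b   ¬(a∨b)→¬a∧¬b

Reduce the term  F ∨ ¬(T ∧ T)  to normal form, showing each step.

Answer: normal form = F  (in 4 steps)

Reduction:
  start: F ∨ ¬(T ∧ T)
  step 1: ¬(T ∧ T)
  step 2: ¬T ∨ ¬T
  step 3: ¬T
  step 4: F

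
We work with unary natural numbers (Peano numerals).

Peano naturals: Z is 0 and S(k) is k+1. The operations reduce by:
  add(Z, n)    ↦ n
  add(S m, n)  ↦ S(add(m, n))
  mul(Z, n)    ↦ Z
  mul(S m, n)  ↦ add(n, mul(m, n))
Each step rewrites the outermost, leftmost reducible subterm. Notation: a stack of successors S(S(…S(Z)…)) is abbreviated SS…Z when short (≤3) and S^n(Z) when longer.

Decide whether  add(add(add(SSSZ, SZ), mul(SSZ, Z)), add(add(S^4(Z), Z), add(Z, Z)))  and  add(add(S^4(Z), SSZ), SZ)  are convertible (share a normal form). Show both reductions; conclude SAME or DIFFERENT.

Answer: DIFFERENT — A ⇓ S^8(Z), B ⇓ S^7(Z)

Derivation:
Term A:
  start: add(add(add(SSSZ, SZ), mul(SSZ, Z)), add(add(S^4(Z), Z), add(Z, Z)))
  →1  add(add(S(add(SSZ, SZ)), mul(SSZ, Z)), add(add(S^4(Z), Z), add(Z, Z)))
  →2  add(S(add(add(SSZ, SZ), mul(SSZ, Z))), add(add(S^4(Z), Z), add(Z, Z)))
  →3  S(add(add(add(SSZ, SZ), mul(SSZ, Z)), add(add(S^4(Z), Z), add(Z, Z))))
  →4  S(add(add(S(add(SZ, SZ)), mul(SSZ, Z)), add(add(S^4(Z), Z), add(Z, Z))))
  →5  S(add(S(add(add(SZ, SZ), mul(SSZ, Z))), add(add(S^4(Z), Z), add(Z, Z))))
  →6  S(S(add(add(add(SZ, SZ), mul(SSZ, Z)), add(add(S^4(Z), Z), add(Z, Z)))))
  →7  S(S(add(add(S(add(Z, SZ)), mul(SSZ, Z)), add(add(S^4(Z), Z), add(Z, Z)))))
  →8  S(S(add(S(add(add(Z, SZ), mul(SSZ, Z))), add(add(S^4(Z), Z), add(Z, Z)))))
  →9  S(S(S(add(add(add(Z, SZ), mul(SSZ, Z)), add(add(S^4(Z), Z), add(Z, Z))))))
  →10  S(S(S(add(add(SZ, mul(SSZ, Z)), add(add(S^4(Z), Z), add(Z, Z))))))
  →11  S(S(S(add(S(add(Z, mul(SSZ, Z))), add(add(S^4(Z), Z), add(Z, Z))))))
  →12  S(S(S(S(add(add(Z, mul(SSZ, Z)), add(add(S^4(Z), Z), add(Z, Z)))))))
  →13  S(S(S(S(add(mul(SSZ, Z), add(add(S^4(Z), Z), add(Z, Z)))))))
  →14  S(S(S(S(add(add(Z, mul(SZ, Z)), add(add(S^4(Z), Z), add(Z, Z)))))))
  →15  S(S(S(S(add(mul(SZ, Z), add(add(S^4(Z), Z), add(Z, Z)))))))
  →16  S(S(S(S(add(add(Z, mul(Z, Z)), add(add(S^4(Z), Z), add(Z, Z)))))))
  →17  S(S(S(S(add(mul(Z, Z), add(add(S^4(Z), Z), add(Z, Z)))))))
  →18  S(S(S(S(add(Z, add(add(S^4(Z), Z), add(Z, Z)))))))
  →19  S(S(S(S(add(add(S^4(Z), Z), add(Z, Z))))))
  →20  S(S(S(S(add(S(add(SSSZ, Z)), add(Z, Z))))))
  →21  S(S(S(S(S(add(add(SSSZ, Z), add(Z, Z)))))))
  →22  S(S(S(S(S(add(S(add(SSZ, Z)), add(Z, Z)))))))
  →23  S(S(S(S(S(S(add(add(SSZ, Z), add(Z, Z))))))))
  →24  S(S(S(S(S(S(add(S(add(SZ, Z)), add(Z, Z))))))))
  →25  S(S(S(S(S(S(S(add(add(SZ, Z), add(Z, Z)))))))))
  →26  S(S(S(S(S(S(S(add(S(add(Z, Z)), add(Z, Z)))))))))
  →27  S(S(S(S(S(S(S(S(add(add(Z, Z), add(Z, Z))))))))))
  →28  S(S(S(S(S(S(S(S(add(Z, add(Z, Z))))))))))
  →29  S(S(S(S(S(S(S(S(add(Z, Z)))))))))
  →30  S^8(Z)

Term B:
  start: add(add(S^4(Z), SSZ), SZ)
  →1  add(S(add(SSSZ, SSZ)), SZ)
  →2  S(add(add(SSSZ, SSZ), SZ))
  →3  S(add(S(add(SSZ, SSZ)), SZ))
  →4  S(S(add(add(SSZ, SSZ), SZ)))
  →5  S(S(add(S(add(SZ, SSZ)), SZ)))
  →6  S(S(S(add(add(SZ, SSZ), SZ))))
  →7  S(S(S(add(S(add(Z, SSZ)), SZ))))
  →8  S(S(S(S(add(add(Z, SSZ), SZ)))))
  →9  S(S(S(S(add(SSZ, SZ)))))
  →10  S(S(S(S(S(add(SZ, SZ))))))
  →11  S(S(S(S(S(S(add(Z, SZ)))))))
  →12  S^7(Z)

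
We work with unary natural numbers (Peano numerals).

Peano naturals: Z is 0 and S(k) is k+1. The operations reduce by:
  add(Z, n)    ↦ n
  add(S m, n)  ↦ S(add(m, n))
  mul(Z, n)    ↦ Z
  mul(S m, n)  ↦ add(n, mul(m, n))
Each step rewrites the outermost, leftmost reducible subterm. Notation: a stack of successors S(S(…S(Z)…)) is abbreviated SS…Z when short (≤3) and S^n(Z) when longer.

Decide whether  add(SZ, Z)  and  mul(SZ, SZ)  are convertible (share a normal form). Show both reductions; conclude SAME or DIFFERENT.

Answer: SAME — A ⇓ SZ, B ⇓ SZ

Reduction:
Term A:
  start: add(SZ, Z)
  [1] S(add(Z, Z))
  [2] SZ

Term B:
  start: mul(SZ, SZ)
  [1] add(SZ, mul(Z, SZ))
  [2] S(add(Z, mul(Z, SZ)))
  [3] S(mul(Z, SZ))
  [4] SZ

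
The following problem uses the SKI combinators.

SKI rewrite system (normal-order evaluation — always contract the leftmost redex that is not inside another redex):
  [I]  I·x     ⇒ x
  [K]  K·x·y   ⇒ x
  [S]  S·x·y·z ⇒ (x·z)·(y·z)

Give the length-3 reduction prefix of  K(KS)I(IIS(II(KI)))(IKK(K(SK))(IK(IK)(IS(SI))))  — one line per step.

  start: K(KS)I(IIS(II(KI)))(IKK(K(SK))(IK(IK)(IS(SI))))
  step 1: KS(IIS(II(KI)))(IKK(K(SK))(IK(IK)(IS(SI))))
  step 2: S(IKK(K(SK))(IK(IK)(IS(SI))))
  step 3: S(KK(K(SK))(IK(IK)(IS(SI))))

Answer: after 3 steps: S(KK(K(SK))(IK(IK)(IS(SI))))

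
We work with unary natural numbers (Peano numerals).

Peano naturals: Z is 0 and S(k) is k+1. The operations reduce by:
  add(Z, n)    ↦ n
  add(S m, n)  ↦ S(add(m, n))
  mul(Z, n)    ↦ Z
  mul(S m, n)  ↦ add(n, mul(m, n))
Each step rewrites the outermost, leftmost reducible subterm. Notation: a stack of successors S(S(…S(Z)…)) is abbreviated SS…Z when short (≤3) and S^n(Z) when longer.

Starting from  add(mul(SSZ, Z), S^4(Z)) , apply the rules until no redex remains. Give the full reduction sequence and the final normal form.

  start: add(mul(SSZ, Z), S^4(Z))
  →1  add(add(Z, mul(SZ, Z)), S^4(Z))
  →2  add(mul(SZ, Z), S^4(Z))
  →3  add(add(Z, mul(Z, Z)), S^4(Z))
  →4  add(mul(Z, Z), S^4(Z))
  →5  add(Z, S^4(Z))
  →6  S^4(Z)

Answer: normal form = S^4(Z)  (in 6 steps)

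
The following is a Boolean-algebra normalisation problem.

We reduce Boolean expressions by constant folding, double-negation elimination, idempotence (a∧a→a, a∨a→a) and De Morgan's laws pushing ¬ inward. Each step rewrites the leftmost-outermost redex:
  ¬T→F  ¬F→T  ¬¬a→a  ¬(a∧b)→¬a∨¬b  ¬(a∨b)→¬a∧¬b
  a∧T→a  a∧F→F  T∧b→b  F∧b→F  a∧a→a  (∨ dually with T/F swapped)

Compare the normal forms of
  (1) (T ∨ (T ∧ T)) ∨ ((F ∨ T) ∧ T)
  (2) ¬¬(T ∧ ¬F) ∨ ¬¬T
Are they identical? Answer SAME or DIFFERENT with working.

Term A:
  start: (T ∨ (T ∧ T)) ∨ ((F ∨ T) ∧ T)
  step 1: T ∨ ((F ∨ T) ∧ T)
  step 2: T

Term B:
  start: ¬¬(T ∧ ¬F) ∨ ¬¬T
  step 1: (T ∧ ¬F) ∨ ¬¬T
  step 2: ¬F ∨ ¬¬T
  step 3: T ∨ ¬¬T
  step 4: T

Answer: SAME — A ⇓ T, B ⇓ T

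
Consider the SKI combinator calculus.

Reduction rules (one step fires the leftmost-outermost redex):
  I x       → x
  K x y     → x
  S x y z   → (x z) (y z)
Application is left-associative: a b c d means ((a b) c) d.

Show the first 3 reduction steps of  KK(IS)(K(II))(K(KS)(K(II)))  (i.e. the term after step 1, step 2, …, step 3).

  start: KK(IS)(K(II))(K(KS)(K(II)))
  [1] K(K(II))(K(KS)(K(II)))
  [2] K(II)
  [3] KI

Answer: after 3 steps: KI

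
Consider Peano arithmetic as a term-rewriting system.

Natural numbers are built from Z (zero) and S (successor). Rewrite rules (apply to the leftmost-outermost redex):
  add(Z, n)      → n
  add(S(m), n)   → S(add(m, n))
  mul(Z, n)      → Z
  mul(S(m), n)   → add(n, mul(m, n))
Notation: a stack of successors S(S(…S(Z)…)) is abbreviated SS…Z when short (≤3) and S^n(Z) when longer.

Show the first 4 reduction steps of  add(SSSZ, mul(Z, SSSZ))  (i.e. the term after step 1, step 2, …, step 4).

  start: add(SSSZ, mul(Z, SSSZ))
  [1] S(add(SSZ, mul(Z, SSSZ)))
  [2] S(S(add(SZ, mul(Z, SSSZ))))
  [3] S(S(S(add(Z, mul(Z, SSSZ)))))
  [4] S(S(S(mul(Z, SSSZ))))

Answer: after 4 steps: S(S(S(mul(Z, SSSZ))))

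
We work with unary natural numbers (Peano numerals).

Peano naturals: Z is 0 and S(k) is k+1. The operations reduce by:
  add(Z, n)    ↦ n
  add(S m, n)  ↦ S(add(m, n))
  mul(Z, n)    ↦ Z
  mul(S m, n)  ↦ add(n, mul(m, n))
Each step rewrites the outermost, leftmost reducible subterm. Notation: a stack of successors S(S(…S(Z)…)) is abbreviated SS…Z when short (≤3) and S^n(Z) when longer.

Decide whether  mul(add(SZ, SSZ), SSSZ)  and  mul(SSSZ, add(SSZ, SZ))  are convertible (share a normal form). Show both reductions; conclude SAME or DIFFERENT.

Answer: SAME — A ⇓ S^9(Z), B ⇓ S^9(Z)

Reduction:
Term A:
  start: mul(add(SZ, SSZ), SSSZ)
  step 1: mul(S(add(Z, SSZ)), SSSZ)
  step 2: add(SSSZ, mul(add(Z, SSZ), SSSZ))
  step 3: S(add(SSZ, mul(add(Z, SSZ), SSSZ)))
  step 4: S(S(add(SZ, mul(add(Z, SSZ), SSSZ))))
  step 5: S(S(S(add(Z, mul(add(Z, SSZ), SSSZ)))))
  step 6: S(S(S(mul(add(Z, SSZ), SSSZ))))
  step 7: S(S(S(mul(SSZ, SSSZ))))
  step 8: S(S(S(add(SSSZ, mul(SZ, SSSZ)))))
  step 9: S(S(S(S(add(SSZ, mul(SZ, SSSZ))))))
  step 10: S(S(S(S(S(add(SZ, mul(SZ, SSSZ)))))))
  step 11: S(S(S(S(S(S(add(Z, mul(SZ, SSSZ))))))))
  step 12: S(S(S(S(S(S(mul(SZ, SSSZ)))))))
  step 13: S(S(S(S(S(S(add(SSSZ, mul(Z, SSSZ))))))))
  step 14: S(S(S(S(S(S(S(add(SSZ, mul(Z, SSSZ)))))))))
  step 15: S(S(S(S(S(S(S(S(add(SZ, mul(Z, SSSZ))))))))))
  step 16: S(S(S(S(S(S(S(S(S(add(Z, mul(Z, SSSZ)))))))))))
  step 17: S(S(S(S(S(S(S(S(S(mul(Z, SSSZ))))))))))
  step 18: S^9(Z)

Term B:
  start: mul(SSSZ, add(SSZ, SZ))
  step 1: add(add(SSZ, SZ), mul(SSZ, add(SSZ, SZ)))
  step 2: add(S(add(SZ, SZ)), mul(SSZ, add(SSZ, SZ)))
  step 3: S(add(add(SZ, SZ), mul(SSZ, add(SSZ, SZ))))
  step 4: S(add(S(add(Z, SZ)), mul(SSZ, add(SSZ, SZ))))
  step 5: S(S(add(add(Z, SZ), mul(SSZ, add(SSZ, SZ)))))
  step 6: S(S(add(SZ, mul(SSZ, add(SSZ, SZ)))))
  step 7: S(S(S(add(Z, mul(SSZ, add(SSZ, SZ))))))
  step 8: S(S(S(mul(SSZ, add(SSZ, SZ)))))
  step 9: S(S(S(add(add(SSZ, SZ), mul(SZ, add(SSZ, SZ))))))
  step 10: S(S(S(add(S(add(SZ, SZ)), mul(SZ, add(SSZ, SZ))))))
  step 11: S(S(S(S(add(add(SZ, SZ), mul(SZ, add(SSZ, SZ)))))))
  step 12: S(S(S(S(add(S(add(Z, SZ)), mul(SZ, add(SSZ, SZ)))))))
  step 13: S(S(S(S(S(add(add(Z, SZ), mul(SZ, add(SSZ, SZ))))))))
  step 14: S(S(S(S(S(add(SZ, mul(SZ, add(SSZ, SZ))))))))
  step 15: S(S(S(S(S(S(add(Z, mul(SZ, add(SSZ, SZ)))))))))
  step 16: S(S(S(S(S(S(mul(SZ, add(SSZ, SZ))))))))
  step 17: S(S(S(S(S(S(add(add(SSZ, SZ), mul(Z, add(SSZ, SZ)))))))))
  step 18: S(S(S(S(S(S(add(S(add(SZ, SZ)), mul(Z, add(SSZ, SZ)))))))))
  step 19: S(S(S(S(S(S(S(add(add(SZ, SZ), mul(Z, add(SSZ, SZ))))))))))
  step 20: S(S(S(S(S(S(S(add(S(add(Z, SZ)), mul(Z, add(SSZ, SZ))))))))))
  step 21: S(S(S(S(S(S(S(S(add(add(Z, SZ), mul(Z, add(SSZ, SZ)))))))))))
  step 22: S(S(S(S(S(S(S(S(add(SZ, mul(Z, add(SSZ, SZ)))))))))))
  step 23: S(S(S(S(S(S(S(S(S(add(Z, mul(Z, add(SSZ, SZ))))))))))))
  step 24: S(S(S(S(S(S(S(S(S(mul(Z, add(SSZ, SZ)))))))))))
  step 25: S^9(Z)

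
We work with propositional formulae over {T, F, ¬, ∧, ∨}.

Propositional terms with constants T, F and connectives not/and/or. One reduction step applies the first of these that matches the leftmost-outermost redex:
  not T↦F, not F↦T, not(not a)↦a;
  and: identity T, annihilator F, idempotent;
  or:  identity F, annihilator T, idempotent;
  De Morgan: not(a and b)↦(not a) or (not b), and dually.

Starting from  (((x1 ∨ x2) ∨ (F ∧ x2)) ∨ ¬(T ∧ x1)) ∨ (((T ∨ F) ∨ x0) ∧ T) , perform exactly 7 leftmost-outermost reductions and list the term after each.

Answer: after 7 steps: ((x1 ∨ x2) ∨ ¬x1) ∨ (T ∨ x0)

Working:
  start: (((x1 ∨ x2) ∨ (F ∧ x2)) ∨ ¬(T ∧ x1)) ∨ (((T ∨ F) ∨ x0) ∧ T)
  [1] (((x1 ∨ x2) ∨ F) ∨ ¬(T ∧ x1)) ∨ (((T ∨ F) ∨ x0) ∧ T)
  [2] ((x1 ∨ x2) ∨ ¬(T ∧ x1)) ∨ (((T ∨ F) ∨ x0) ∧ T)
  [3] ((x1 ∨ x2) ∨ (¬T ∨ ¬x1)) ∨ (((T ∨ F) ∨ x0) ∧ T)
  [4] ((x1 ∨ x2) ∨ (F ∨ ¬x1)) ∨ (((T ∨ F) ∨ x0) ∧ T)
  [5] ((x1 ∨ x2) ∨ ¬x1) ∨ (((T ∨ F) ∨ x0) ∧ T)
  [6] ((x1 ∨ x2) ∨ ¬x1) ∨ ((T ∨ F) ∨ x0)
  [7] ((x1 ∨ x2) ∨ ¬x1) ∨ (T ∨ x0)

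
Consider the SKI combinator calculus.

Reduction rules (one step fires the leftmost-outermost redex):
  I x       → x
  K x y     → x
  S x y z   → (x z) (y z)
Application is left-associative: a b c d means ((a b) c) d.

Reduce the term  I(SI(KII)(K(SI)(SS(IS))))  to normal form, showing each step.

Answer: normal form = SI(SI)  (in 7 steps)

Working:
  start: I(SI(KII)(K(SI)(SS(IS))))
  step 1: SI(KII)(K(SI)(SS(IS)))
  step 2: I(K(SI)(SS(IS)))(KII(K(SI)(SS(IS))))
  step 3: K(SI)(SS(IS))(KII(K(SI)(SS(IS))))
  step 4: SI(KII(K(SI)(SS(IS))))
  step 5: SI(I(K(SI)(SS(IS))))
  step 6: SI(K(SI)(SS(IS)))
  step 7: SI(SI)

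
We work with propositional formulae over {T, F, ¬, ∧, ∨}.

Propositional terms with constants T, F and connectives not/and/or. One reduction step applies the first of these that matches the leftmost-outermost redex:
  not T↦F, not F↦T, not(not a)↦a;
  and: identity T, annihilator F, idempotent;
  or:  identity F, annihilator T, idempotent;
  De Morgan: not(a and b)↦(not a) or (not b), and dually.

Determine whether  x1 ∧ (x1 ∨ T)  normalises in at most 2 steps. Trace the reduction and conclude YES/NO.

Answer: YES — reaches normal form x1 in 2 ≤ 2 steps

Working:
  start: x1 ∧ (x1 ∨ T)
  [1] x1 ∧ T
  [2] x1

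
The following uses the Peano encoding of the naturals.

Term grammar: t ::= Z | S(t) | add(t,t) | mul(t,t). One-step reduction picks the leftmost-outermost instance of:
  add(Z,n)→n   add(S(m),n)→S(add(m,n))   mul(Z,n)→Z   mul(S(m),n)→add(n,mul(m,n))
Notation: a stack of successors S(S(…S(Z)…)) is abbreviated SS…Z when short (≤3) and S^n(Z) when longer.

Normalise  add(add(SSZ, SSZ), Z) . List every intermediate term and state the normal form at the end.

  start: add(add(SSZ, SSZ), Z)
  →1  add(S(add(SZ, SSZ)), Z)
  →2  S(add(add(SZ, SSZ), Z))
  →3  S(add(S(add(Z, SSZ)), Z))
  →4  S(S(add(add(Z, SSZ), Z)))
  →5  S(S(add(SSZ, Z)))
  →6  S(S(S(add(SZ, Z))))
  →7  S(S(S(S(add(Z, Z)))))
  →8  S^4(Z)

Answer: normal form = S^4(Z)  (in 8 steps)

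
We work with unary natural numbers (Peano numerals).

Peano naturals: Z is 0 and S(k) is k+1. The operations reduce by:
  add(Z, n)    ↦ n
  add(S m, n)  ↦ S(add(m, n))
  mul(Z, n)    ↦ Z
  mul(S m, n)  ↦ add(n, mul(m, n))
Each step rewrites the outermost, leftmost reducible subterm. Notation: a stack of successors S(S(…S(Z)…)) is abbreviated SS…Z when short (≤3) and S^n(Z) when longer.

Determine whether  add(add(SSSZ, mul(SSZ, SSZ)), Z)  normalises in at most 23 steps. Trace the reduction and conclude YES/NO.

Answer: YES — reaches normal form S^7(Z) in 21 ≤ 23 steps

Derivation:
  start: add(add(SSSZ, mul(SSZ, SSZ)), Z)
  step 1: add(S(add(SSZ, mul(SSZ, SSZ))), Z)
  step 2: S(add(add(SSZ, mul(SSZ, SSZ)), Z))
  step 3: S(add(S(add(SZ, mul(SSZ, SSZ))), Z))
  step 4: S(S(add(add(SZ, mul(SSZ, SSZ)), Z)))
  step 5: S(S(add(S(add(Z, mul(SSZ, SSZ))), Z)))
  step 6: S(S(S(add(add(Z, mul(SSZ, SSZ)), Z))))
  step 7: S(S(S(add(mul(SSZ, SSZ), Z))))
  step 8: S(S(S(add(add(SSZ, mul(SZ, SSZ)), Z))))
  step 9: S(S(S(add(S(add(SZ, mul(SZ, SSZ))), Z))))
  step 10: S(S(S(S(add(add(SZ, mul(SZ, SSZ)), Z)))))
  step 11: S(S(S(S(add(S(add(Z, mul(SZ, SSZ))), Z)))))
  step 12: S(S(S(S(S(add(add(Z, mul(SZ, SSZ)), Z))))))
  step 13: S(S(S(S(S(add(mul(SZ, SSZ), Z))))))
  step 14: S(S(S(S(S(add(add(SSZ, mul(Z, SSZ)), Z))))))
  step 15: S(S(S(S(S(add(S(add(SZ, mul(Z, SSZ))), Z))))))
  step 16: S(S(S(S(S(S(add(add(SZ, mul(Z, SSZ)), Z)))))))
  step 17: S(S(S(S(S(S(add(S(add(Z, mul(Z, SSZ))), Z)))))))
  step 18: S(S(S(S(S(S(S(add(add(Z, mul(Z, SSZ)), Z))))))))
  step 19: S(S(S(S(S(S(S(add(mul(Z, SSZ), Z))))))))
  step 20: S(S(S(S(S(S(S(add(Z, Z))))))))
  step 21: S^7(Z)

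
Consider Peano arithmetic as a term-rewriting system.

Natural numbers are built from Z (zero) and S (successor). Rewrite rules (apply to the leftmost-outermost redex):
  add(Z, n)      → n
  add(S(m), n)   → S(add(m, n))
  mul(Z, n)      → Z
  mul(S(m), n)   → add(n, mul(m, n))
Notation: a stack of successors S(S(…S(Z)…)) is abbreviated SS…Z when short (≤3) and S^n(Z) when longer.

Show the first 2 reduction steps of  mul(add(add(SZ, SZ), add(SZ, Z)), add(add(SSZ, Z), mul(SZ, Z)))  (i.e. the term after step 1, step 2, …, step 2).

Answer: after 2 steps: mul(S(add(add(Z, SZ), add(SZ, Z))), add(add(SSZ, Z), mul(SZ, Z)))

Working:
  start: mul(add(add(SZ, SZ), add(SZ, Z)), add(add(SSZ, Z), mul(SZ, Z)))
  [1] mul(add(S(add(Z, SZ)), add(SZ, Z)), add(add(SSZ, Z), mul(SZ, Z)))
  [2] mul(S(add(add(Z, SZ), add(SZ, Z))), add(add(SSZ, Z), mul(SZ, Z)))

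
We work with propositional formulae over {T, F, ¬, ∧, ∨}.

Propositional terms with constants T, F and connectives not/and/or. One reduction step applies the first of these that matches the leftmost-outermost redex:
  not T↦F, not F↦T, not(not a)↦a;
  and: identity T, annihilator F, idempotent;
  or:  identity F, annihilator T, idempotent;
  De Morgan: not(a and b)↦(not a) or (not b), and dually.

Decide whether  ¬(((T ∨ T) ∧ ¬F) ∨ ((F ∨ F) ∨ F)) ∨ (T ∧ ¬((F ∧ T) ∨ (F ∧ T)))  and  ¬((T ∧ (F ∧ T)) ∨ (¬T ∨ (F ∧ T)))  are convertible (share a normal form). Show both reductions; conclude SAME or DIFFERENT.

Answer: SAME — A ⇓ T, B ⇓ T

Reduction:
Term A:
  start: ¬(((T ∨ T) ∧ ¬F) ∨ ((F ∨ F) ∨ F)) ∨ (T ∧ ¬((F ∧ T) ∨ (F ∧ T)))
  →1  (¬((T ∨ T) ∧ ¬F) ∧ ¬((F ∨ F) ∨ F)) ∨ (T ∧ ¬((F ∧ T) ∨ (F ∧ T)))
  →2  ((¬(T ∨ T) ∨ ¬¬F) ∧ ¬((F ∨ F) ∨ F)) ∨ (T ∧ ¬((F ∧ T) ∨ (F ∧ T)))
  →3  (((¬T ∧ ¬T) ∨ ¬¬F) ∧ ¬((F ∨ F) ∨ F)) ∨ (T ∧ ¬((F ∧ T) ∨ (F ∧ T)))
  →4  ((¬T ∨ ¬¬F) ∧ ¬((F ∨ F) ∨ F)) ∨ (T ∧ ¬((F ∧ T) ∨ (F ∧ T)))
  →5  ((F ∨ ¬¬F) ∧ ¬((F ∨ F) ∨ F)) ∨ (T ∧ ¬((F ∧ T) ∨ (F ∧ T)))
  →6  (¬¬F ∧ ¬((F ∨ F) ∨ F)) ∨ (T ∧ ¬((F ∧ T) ∨ (F ∧ T)))
  →7  (F ∧ ¬((F ∨ F) ∨ F)) ∨ (T ∧ ¬((F ∧ T) ∨ (F ∧ T)))
  →8  F ∨ (T ∧ ¬((F ∧ T) ∨ (F ∧ T)))
  →9  T ∧ ¬((F ∧ T) ∨ (F ∧ T))
  →10  ¬((F ∧ T) ∨ (F ∧ T))
  →11  ¬(F ∧ T) ∧ ¬(F ∧ T)
  →12  ¬(F ∧ T)
  →13  ¬F ∨ ¬T
  →14  T ∨ ¬T
  →15  T

Term B:
  start: ¬((T ∧ (F ∧ T)) ∨ (¬T ∨ (F ∧ T)))
  →1  ¬(T ∧ (F ∧ T)) ∧ ¬(¬T ∨ (F ∧ T))
  →2  (¬T ∨ ¬(F ∧ T)) ∧ ¬(¬T ∨ (F ∧ T))
  →3  (F ∨ ¬(F ∧ T)) ∧ ¬(¬T ∨ (F ∧ T))
  →4  ¬(F ∧ T) ∧ ¬(¬T ∨ (F ∧ T))
  →5  (¬F ∨ ¬T) ∧ ¬(¬T ∨ (F ∧ T))
  →6  (T ∨ ¬T) ∧ ¬(¬T ∨ (F ∧ T))
  →7  T ∧ ¬(¬T ∨ (F ∧ T))
  →8  ¬(¬T ∨ (F ∧ T))
  →9  ¬¬T ∧ ¬(F ∧ T)
  →10  T ∧ ¬(F ∧ T)
  →11  ¬(F ∧ T)
  →12  ¬F ∨ ¬T
  →13  T ∨ ¬T
  →14  T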